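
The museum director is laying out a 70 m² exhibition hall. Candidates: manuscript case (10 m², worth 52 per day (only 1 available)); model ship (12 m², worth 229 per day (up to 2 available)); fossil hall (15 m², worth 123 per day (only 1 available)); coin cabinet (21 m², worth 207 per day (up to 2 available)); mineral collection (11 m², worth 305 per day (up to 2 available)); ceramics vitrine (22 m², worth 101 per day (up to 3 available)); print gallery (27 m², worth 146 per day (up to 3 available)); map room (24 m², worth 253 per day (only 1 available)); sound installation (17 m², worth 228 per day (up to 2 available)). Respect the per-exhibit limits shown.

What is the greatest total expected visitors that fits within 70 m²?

Taking the top-ratio exhibits first gives 2×model ship + 2×mineral collection + sound installation for 1296 (63 m²).
Replace sound installation with map room: the trade gains 25 net, giving 1321 at 70 m².
No other feasible combination exceeds 1321.

1321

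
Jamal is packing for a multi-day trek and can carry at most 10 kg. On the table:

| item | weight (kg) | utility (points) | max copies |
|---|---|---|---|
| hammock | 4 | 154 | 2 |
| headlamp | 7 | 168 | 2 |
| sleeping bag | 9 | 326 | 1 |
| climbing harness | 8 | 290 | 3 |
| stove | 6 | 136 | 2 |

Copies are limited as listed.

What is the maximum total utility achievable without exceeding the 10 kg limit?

326

Density check — hammock 38.50, climbing harness 36.25, sleeping bag 36.22, headlamp 24.00 are the best per kg.
Taking the top-ratio items first gives 2×hammock for 308 (8 kg).
Dropping 2×hammock frees 8 kg; slotting in sleeping bag (9 kg) lifts the total to 326 at 9 kg.
That's the maximum — no swap from here does better than 326.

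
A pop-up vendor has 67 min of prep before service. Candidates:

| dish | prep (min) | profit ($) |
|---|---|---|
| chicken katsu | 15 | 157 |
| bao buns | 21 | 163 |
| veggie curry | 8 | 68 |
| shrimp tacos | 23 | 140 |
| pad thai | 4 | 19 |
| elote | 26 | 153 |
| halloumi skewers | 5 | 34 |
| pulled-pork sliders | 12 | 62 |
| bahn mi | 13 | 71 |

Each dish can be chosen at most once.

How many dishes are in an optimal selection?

4

The maximum profit within 67 min is 528.
For example chicken katsu + bao buns + veggie curry + shrimp tacos achieves it, using 67 min.
All optima have 4 dishes.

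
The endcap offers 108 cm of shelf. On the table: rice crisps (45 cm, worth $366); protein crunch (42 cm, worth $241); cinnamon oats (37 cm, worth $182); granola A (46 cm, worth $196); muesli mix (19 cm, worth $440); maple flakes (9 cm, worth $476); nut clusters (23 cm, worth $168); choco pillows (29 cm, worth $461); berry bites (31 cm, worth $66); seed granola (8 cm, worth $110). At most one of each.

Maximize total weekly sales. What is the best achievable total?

Density check — maple flakes 52.89, muesli mix 23.16, choco pillows 15.90, seed granola 13.75 are the best per cm.
A density-first pass picks muesli mix + maple flakes + nut clusters + choco pillows + seed granola — 1655 at 88 cm.
Dropping nut clusters and seed granola frees 31 cm; slotting in rice crisps (45 cm) lifts the total to 1743 at 102 cm.

1743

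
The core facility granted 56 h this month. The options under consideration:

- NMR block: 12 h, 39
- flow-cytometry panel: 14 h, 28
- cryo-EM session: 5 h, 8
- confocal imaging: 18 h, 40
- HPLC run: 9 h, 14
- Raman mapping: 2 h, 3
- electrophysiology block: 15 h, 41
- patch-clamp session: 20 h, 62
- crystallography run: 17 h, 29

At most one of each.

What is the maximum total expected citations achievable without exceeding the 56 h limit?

156

Taking the top-ratio experiments first gives NMR block + cryo-EM session + Raman mapping + electrophysiology block + patch-clamp session for 153 (54 h).
Dropping cryo-EM session and Raman mapping frees 7 h; slotting in HPLC run (9 h) lifts the total to 156 at 56 h.
An exhaustive check of the 512 subsets confirms 156.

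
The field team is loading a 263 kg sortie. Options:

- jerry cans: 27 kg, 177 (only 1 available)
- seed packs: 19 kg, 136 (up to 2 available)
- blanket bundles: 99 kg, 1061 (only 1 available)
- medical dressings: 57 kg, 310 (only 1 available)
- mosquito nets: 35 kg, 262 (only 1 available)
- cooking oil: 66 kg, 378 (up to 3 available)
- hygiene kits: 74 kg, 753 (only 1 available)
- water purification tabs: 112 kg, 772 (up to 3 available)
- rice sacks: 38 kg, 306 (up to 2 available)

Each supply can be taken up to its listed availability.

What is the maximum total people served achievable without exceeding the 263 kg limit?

Greedy by ratio would take blanket bundles + hygiene kits + 2×rice sacks: 249 kg used, total 2426.
Dropping rice sacks frees 38 kg; slotting in jerry cans + seed packs (46 kg) lifts the total to 2433 at 257 kg.
The spare 6 kg is too small for any remaining supply, and no exchange beats 2433.

2433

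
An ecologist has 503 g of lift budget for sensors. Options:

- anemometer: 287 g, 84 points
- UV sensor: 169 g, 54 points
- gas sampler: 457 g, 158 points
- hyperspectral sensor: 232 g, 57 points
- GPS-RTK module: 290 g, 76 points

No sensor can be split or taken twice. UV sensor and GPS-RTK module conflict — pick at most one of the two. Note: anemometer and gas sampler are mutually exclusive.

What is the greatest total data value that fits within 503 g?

158

Best packing: gas sampler — 457 g, 158 total.
Runner-up anemometer + UV sensor tops out at 138.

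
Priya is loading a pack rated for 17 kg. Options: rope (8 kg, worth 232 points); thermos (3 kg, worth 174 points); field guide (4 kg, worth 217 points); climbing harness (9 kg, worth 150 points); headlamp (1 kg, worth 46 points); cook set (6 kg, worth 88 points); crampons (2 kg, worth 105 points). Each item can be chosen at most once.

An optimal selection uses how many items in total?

Optimal total is 728.
One optimal bundle: rope + thermos + field guide + crampons (17 kg).
Any selection reaching 728 contains exactly 4 items.

4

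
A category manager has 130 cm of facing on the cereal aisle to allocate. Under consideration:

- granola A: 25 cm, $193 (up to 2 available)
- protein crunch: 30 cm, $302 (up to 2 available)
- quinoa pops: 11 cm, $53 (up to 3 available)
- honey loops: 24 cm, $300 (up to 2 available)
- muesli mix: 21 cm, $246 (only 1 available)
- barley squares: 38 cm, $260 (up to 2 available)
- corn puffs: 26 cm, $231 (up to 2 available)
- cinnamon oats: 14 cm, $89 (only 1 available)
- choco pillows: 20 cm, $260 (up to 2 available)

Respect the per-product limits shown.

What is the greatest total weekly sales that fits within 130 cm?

1475

By weekly sales per cm: choco pillows 13.00, honey loops 12.50, muesli mix 11.71, protein crunch 10.07 lead.
Filling by ratio: 2×honey loops + muesli mix + cinnamon oats + 2×choco pillows for 1455, with 7 cm left unused.
The 35 cm tied up in muesli mix and cinnamon oats is better spent on protein crunch + quinoa pops — total rises to 1475 (129 cm).
The spare 1 cm is too small for any remaining product, and no exchange beats 1475.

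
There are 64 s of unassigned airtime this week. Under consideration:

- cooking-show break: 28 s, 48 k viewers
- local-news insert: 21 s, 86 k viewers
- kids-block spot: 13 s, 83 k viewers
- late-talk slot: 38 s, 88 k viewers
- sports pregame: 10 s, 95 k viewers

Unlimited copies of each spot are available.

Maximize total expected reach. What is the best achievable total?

570

Ranking by ratio (expected reach/s): sports pregame 9.50, kids-block spot 6.38, local-news insert 4.10, late-talk slot 2.32.
6×sports pregame uses 60 of the 64 s and totals 570.
The spare 4 s is too small for any remaining spot, and no exchange beats 570.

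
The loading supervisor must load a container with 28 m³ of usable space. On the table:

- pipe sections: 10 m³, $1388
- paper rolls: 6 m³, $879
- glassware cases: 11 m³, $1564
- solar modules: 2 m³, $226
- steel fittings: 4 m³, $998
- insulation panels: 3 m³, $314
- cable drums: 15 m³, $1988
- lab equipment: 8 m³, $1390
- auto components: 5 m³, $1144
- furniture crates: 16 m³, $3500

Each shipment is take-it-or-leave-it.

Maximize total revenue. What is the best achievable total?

Filling by ratio: solar modules + steel fittings + auto components + furniture crates for 5868, with 1 m³ left unused.
Replace solar modules with insulation panels: the trade gains 88 net, giving 5956 at 28 m³.
Next best is steel fittings + lab equipment + furniture crates at 5888 (28 m³) — short by 68.

5956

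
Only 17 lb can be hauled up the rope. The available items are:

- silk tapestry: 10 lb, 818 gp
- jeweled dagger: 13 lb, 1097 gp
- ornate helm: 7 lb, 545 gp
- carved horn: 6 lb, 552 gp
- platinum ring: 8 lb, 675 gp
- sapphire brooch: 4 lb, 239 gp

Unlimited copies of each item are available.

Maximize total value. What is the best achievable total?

1370

Taking the top-ratio items first gives 2×carved horn + sapphire brooch for 1343 (16 lb).
The 10 lb tied up in carved horn and sapphire brooch is better spent on silk tapestry — total rises to 1370 (16 lb).
That's the maximum — no swap from here does better than 1370.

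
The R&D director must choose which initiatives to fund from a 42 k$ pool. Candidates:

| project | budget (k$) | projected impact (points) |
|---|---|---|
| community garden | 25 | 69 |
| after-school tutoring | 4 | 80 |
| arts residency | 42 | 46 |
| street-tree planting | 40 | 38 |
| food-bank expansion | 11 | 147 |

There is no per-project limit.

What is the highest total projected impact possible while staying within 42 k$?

By projected impact per k$: after-school tutoring 20.00, food-bank expansion 13.36, community garden 2.76, arts residency 1.10 lead.
Best packing: 10×after-school tutoring — 40 k$, 800 total.
Nothing else within 42 k$ beats 800.

800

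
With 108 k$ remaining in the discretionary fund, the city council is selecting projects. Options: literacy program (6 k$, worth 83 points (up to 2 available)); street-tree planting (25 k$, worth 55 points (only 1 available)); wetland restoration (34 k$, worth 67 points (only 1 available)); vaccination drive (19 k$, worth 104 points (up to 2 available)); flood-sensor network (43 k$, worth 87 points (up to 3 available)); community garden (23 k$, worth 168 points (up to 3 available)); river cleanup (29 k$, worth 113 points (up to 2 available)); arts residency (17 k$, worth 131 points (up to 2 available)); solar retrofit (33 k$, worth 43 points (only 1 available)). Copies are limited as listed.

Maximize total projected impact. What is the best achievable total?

804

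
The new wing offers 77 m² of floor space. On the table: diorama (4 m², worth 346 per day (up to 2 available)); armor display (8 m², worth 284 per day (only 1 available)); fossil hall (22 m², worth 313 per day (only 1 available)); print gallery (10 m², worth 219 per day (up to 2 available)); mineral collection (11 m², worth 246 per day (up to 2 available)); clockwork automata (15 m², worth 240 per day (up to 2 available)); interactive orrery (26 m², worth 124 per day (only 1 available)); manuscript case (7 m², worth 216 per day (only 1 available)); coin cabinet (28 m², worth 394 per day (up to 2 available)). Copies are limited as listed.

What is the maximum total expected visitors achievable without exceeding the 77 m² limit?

2216

Ranking by ratio (expected visitors/m²): diorama 86.50, armor display 35.50, manuscript case 30.86.
A density-first pass picks 2×diorama + armor display + 2×print gallery + 2×mineral collection + manuscript case — 2122 at 65 m².
Replace print gallery with fossil hall: the trade gains 94 net, giving 2216 at 77 m².
That's the maximum — no swap from here does better than 2216.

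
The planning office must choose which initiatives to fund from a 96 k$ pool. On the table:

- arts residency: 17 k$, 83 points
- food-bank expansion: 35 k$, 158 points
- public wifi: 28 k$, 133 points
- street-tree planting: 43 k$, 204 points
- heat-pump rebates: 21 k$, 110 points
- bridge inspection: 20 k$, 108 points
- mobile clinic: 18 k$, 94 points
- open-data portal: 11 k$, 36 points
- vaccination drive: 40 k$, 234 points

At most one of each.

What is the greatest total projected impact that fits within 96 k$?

Density check — vaccination drive 5.85, bridge inspection 5.40, heat-pump rebates 5.24, mobile clinic 5.22 are the best per k$.
A density-first pass picks heat-pump rebates + bridge inspection + open-data portal + vaccination drive — 488 at 92 k$.
The 31 k$ tied up in bridge inspection and open-data portal is better spent on arts residency + mobile clinic — total rises to 521 (96 k$).
No other feasible combination exceeds 521.

521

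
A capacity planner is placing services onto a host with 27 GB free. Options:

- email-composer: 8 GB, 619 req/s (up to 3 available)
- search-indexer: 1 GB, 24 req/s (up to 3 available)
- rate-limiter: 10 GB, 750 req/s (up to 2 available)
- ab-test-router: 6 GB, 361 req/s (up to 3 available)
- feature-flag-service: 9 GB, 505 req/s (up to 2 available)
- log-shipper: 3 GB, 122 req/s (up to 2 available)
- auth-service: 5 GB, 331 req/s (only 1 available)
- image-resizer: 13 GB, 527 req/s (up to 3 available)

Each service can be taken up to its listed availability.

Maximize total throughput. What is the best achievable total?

2012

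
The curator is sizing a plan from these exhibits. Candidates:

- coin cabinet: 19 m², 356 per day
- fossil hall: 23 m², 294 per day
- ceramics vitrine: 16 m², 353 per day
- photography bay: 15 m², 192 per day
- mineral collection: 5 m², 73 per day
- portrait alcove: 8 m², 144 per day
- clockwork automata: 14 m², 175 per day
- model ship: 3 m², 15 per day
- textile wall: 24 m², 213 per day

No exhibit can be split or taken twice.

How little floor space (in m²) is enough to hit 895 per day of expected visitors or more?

48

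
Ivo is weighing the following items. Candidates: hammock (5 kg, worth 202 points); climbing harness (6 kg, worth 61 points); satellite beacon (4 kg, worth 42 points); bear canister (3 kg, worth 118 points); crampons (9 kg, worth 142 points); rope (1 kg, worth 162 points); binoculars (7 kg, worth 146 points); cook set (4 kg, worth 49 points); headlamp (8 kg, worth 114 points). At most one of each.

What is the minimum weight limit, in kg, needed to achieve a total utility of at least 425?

Need the lightest bundle worth ≥ 425.
Taking hammock + bear canister + rope gives 482 (≥ 425) for 9 kg.
Below 9 kg the best achievable stays under 425.

9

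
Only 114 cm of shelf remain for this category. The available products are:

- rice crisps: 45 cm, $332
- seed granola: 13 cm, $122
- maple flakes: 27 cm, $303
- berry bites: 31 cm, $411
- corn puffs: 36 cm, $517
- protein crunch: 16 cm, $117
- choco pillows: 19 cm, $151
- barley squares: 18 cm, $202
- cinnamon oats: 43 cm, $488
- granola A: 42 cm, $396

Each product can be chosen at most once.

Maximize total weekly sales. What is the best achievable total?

1433

By weekly sales per cm: corn puffs 14.36, berry bites 13.26, cinnamon oats 11.35 lead.
Filling by ratio: berry bites + corn puffs + cinnamon oats for 1416, with 4 cm left unused.
The 43 cm tied up in cinnamon oats is better spent on maple flakes + barley squares — total rises to 1433 (112 cm).
That's the maximum — no swap from here does better than 1433.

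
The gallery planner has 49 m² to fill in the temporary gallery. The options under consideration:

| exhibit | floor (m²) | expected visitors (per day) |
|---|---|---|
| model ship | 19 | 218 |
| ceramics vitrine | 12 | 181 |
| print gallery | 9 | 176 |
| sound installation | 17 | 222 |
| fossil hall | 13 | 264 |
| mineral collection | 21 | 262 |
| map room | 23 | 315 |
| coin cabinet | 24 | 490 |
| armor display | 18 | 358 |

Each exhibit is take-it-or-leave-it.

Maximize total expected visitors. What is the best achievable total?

935

Taking the top-ratio exhibits first gives print gallery + fossil hall + coin cabinet for 930 (46 m²).
Dropping print gallery frees 9 m²; slotting in ceramics vitrine (12 m²) lifts the total to 935 at 49 m².
The closest alternative, print gallery + fossil hall + coin cabinet, reaches only 930.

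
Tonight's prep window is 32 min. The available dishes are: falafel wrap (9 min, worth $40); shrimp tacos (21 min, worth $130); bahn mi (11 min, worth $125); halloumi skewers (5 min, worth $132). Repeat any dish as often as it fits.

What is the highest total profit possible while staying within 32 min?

792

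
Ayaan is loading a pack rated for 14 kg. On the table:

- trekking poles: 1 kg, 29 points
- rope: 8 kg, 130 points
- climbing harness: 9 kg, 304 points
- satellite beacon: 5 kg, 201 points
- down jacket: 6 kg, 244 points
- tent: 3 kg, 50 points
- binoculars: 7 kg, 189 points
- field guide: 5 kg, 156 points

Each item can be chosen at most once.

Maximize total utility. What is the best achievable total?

Taking the top-ratio items first gives trekking poles + satellite beacon + down jacket for 474 (12 kg).
Dropping trekking poles and down jacket frees 7 kg; slotting in climbing harness (9 kg) lifts the total to 505 at 14 kg.
An exhaustive check of the 256 subsets confirms 505.

505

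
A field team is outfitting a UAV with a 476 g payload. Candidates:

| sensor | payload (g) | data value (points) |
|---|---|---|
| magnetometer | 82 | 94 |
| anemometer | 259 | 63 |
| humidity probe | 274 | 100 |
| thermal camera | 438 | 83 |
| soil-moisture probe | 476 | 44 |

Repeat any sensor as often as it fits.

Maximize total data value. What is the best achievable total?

470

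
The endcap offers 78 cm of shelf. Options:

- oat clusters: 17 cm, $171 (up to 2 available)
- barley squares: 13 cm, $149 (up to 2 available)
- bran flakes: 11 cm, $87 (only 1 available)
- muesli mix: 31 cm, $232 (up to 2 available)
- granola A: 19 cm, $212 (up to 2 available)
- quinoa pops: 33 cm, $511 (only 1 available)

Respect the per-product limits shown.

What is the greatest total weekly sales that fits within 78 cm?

1021

By weekly sales per cm: quinoa pops 15.48, barley squares 11.46, granola A 11.16, oat clusters 10.06 lead.
2×barley squares + granola A + quinoa pops uses 78 of the 78 cm and totals 1021.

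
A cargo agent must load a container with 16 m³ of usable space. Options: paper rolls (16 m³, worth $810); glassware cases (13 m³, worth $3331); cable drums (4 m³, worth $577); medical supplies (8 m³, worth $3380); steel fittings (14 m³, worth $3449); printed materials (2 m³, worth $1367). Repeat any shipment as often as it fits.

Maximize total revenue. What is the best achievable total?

10936

8×printed materials uses 16 of the 16 m³ and totals 10936.
Every other selection either busts 16 m³ or fails to beat 10936.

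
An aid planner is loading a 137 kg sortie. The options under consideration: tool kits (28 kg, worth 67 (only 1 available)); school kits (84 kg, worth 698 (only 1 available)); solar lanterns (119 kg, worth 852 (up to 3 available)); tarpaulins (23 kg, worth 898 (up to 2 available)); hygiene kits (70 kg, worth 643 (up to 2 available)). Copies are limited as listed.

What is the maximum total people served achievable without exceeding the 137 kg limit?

By people served per kg: tarpaulins 39.04, hygiene kits 9.19, school kits 8.31 lead.
Taking the top-ratio supplies first gives 2×tarpaulins + hygiene kits for 2439 (116 kg).
Replace hygiene kits with school kits: the trade gains 55 net, giving 2494 at 130 kg.
The spare 7 kg is too small for any remaining supply, and no exchange beats 2494.

2494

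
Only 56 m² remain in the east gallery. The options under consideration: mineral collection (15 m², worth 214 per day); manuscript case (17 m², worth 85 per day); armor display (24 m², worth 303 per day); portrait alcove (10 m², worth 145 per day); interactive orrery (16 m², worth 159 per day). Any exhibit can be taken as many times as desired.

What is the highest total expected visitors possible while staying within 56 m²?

Filling by ratio: 5×portrait alcove for 725, with 6 m² left unused.
Replace portrait alcove with mineral collection: the trade gains 69 net, giving 794 at 55 m².
No other feasible combination exceeds 794.

794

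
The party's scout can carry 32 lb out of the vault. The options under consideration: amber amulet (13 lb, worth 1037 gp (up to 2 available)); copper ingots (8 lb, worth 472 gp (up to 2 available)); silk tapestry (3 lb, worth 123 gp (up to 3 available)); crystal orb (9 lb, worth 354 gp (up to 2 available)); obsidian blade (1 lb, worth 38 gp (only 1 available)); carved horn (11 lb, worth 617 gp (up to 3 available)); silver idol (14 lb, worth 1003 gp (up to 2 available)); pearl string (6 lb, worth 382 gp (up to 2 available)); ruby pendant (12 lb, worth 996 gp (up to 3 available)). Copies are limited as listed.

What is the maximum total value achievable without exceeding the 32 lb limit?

2464

A density-first pass picks obsidian blade + pearl string + 2×ruby pendant — 2412 at 31 lb.
Replace obsidian blade and pearl string with copper ingots: the trade gains 52 net, giving 2464 at 32 lb.
That's the maximum — no swap from here does better than 2464.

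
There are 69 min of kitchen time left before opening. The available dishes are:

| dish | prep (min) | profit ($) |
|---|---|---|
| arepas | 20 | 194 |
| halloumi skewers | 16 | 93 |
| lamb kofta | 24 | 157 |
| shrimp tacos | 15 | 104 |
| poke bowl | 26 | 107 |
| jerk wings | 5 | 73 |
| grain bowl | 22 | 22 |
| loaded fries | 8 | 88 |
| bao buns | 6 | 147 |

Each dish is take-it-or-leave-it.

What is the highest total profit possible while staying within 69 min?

659

Taking the top-ratio dishes first gives arepas + shrimp tacos + jerk wings + loaded fries + bao buns for 606 (54 min).
The 15 min tied up in shrimp tacos is better spent on lamb kofta — total rises to 659 (63 min).
The closest alternative, arepas + halloumi skewers + shrimp tacos + loaded fries + bao buns, reaches only 626.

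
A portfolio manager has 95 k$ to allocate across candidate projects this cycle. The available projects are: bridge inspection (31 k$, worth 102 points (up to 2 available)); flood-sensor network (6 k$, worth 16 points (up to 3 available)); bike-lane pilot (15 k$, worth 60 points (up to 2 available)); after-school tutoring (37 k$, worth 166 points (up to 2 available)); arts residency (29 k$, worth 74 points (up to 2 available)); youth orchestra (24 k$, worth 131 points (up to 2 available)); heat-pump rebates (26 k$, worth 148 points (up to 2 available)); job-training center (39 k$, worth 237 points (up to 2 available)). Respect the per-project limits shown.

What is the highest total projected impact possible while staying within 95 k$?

Best packing: bike-lane pilot + 2×job-training center — 93 k$, 534 total.
No other feasible combination exceeds 534.

534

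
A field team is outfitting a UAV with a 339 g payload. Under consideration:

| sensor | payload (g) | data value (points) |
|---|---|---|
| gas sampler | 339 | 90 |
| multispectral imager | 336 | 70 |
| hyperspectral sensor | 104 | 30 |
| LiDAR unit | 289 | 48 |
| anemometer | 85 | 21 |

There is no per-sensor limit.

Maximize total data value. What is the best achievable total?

Ranking by ratio (data value/g): hyperspectral sensor 0.29, gas sampler 0.27, anemometer 0.25, multispectral imager 0.21.
Best packing: gas sampler — 339 g, 90 total.
No other feasible combination exceeds 90.

90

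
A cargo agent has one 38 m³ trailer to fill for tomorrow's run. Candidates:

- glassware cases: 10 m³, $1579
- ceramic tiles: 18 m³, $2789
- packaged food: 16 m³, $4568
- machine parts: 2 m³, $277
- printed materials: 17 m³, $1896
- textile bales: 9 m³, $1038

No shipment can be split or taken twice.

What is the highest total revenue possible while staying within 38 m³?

7634

By revenue per m³: packaged food 285.50, glassware cases 157.90, ceramic tiles 154.94 lead.
A density-first pass picks glassware cases + packaged food + machine parts + textile bales — 7462 at 37 m³.
Replace glassware cases and textile bales with ceramic tiles: the trade gains 172 net, giving 7634 at 36 m³.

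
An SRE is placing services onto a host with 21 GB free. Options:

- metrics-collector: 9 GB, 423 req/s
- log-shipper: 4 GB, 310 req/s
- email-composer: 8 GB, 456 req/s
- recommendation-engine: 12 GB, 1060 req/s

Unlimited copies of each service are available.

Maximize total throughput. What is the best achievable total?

1680

Taking 2×log-shipper + recommendation-engine: 20 GB used, 1680 in throughput.
Every other selection either busts 21 GB or fails to beat 1680.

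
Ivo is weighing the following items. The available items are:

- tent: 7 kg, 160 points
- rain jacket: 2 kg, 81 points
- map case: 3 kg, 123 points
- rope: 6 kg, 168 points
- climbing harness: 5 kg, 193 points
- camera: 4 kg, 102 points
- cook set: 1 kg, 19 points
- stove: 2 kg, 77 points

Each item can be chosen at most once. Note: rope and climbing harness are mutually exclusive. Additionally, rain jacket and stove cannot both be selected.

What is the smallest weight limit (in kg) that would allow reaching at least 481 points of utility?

14

Need the lightest bundle worth ≥ 481.
rain jacket + map case + climbing harness + camera reaches 499 using 14 kg.
Any bundle with less than 14 kg falls short of 481.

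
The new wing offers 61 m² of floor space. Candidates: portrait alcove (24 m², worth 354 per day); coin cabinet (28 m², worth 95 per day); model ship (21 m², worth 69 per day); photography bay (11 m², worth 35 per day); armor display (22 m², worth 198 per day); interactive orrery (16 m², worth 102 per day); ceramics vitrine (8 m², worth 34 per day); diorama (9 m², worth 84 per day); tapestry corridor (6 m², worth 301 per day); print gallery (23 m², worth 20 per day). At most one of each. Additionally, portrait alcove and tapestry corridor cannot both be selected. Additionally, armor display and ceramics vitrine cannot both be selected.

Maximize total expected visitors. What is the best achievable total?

Armor display + interactive orrery + diorama + tapestry corridor uses 53 of the 61 m² and totals 685.
No other feasible combination exceeds 685.

685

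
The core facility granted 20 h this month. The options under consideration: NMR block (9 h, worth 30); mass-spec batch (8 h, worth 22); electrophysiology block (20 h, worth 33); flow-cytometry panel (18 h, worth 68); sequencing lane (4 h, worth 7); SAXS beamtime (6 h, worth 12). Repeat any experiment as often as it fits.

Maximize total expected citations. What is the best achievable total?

By expected citations per h: flow-cytometry panel 3.78, NMR block 3.33, mass-spec batch 2.75 lead.
The ratio ordering already packs tightly: flow-cytometry panel, 18 h, 68.
Every other selection either busts 20 h or fails to beat 68.

68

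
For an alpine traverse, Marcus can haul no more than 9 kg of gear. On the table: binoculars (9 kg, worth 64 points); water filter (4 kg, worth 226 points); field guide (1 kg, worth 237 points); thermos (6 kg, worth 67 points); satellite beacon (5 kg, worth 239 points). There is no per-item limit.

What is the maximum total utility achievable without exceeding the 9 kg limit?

Best packing: 9×field guide — 9 kg, 2133 total.
Nothing else within 9 kg beats 2133.

2133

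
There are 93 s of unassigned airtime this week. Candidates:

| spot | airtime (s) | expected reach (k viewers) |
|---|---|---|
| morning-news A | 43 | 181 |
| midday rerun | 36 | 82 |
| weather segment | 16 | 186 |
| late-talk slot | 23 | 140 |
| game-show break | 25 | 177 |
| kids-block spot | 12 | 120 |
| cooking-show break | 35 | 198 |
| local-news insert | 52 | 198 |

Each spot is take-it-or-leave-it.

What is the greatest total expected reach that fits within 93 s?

681

Density check — weather segment 11.62, kids-block spot 10.00, game-show break 7.08 are the best per s.
Greedy by ratio would take weather segment + late-talk slot + game-show break + kids-block spot: 76 s used, total 623.
Replace late-talk slot with cooking-show break: the trade gains 58 net, giving 681 at 88 s.
The spare 5 s is too small for any remaining spot, and no exchange beats 681.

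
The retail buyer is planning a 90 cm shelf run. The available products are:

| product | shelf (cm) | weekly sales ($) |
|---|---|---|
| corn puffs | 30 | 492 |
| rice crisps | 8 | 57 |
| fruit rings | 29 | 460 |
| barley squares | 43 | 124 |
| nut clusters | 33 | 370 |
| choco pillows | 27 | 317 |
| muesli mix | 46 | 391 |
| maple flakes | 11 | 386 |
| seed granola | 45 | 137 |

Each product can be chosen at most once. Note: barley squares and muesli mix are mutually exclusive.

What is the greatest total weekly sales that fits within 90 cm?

1395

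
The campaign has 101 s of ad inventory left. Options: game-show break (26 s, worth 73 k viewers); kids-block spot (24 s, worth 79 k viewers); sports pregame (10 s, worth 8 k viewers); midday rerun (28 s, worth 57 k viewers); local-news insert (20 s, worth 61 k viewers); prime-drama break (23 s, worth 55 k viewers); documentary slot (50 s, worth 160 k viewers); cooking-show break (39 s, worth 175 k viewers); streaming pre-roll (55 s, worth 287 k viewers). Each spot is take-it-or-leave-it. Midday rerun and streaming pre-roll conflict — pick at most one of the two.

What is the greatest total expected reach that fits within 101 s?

462

Best packing: cooking-show break + streaming pre-roll — 94 s, 462 total.
An exhaustive check of the 512 subsets confirms 462.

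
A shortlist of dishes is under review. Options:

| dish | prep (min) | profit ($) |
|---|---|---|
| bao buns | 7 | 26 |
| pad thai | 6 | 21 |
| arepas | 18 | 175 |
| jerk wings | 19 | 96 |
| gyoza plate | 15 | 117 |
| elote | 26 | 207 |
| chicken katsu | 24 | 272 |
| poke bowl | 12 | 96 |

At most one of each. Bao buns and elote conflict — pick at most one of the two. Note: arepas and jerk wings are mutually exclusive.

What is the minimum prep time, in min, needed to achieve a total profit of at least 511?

Need the lightest bundle worth ≥ 511.
arepas + chicken katsu + poke bowl: 543 profit at 54 min.
Any bundle with less than 54 min falls short of 511.

54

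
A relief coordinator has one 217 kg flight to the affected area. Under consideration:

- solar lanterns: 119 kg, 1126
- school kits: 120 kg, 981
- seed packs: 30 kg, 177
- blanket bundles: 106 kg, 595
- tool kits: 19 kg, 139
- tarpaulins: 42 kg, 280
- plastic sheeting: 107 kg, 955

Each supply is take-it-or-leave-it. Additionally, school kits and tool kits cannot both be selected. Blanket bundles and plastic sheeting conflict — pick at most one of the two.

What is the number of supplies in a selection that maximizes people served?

4

Best achievable people served is 1722.
One optimal bundle: solar lanterns + seed packs + tool kits + tarpaulins (210 kg).
Any selection reaching 1722 contains exactly 4 supplies.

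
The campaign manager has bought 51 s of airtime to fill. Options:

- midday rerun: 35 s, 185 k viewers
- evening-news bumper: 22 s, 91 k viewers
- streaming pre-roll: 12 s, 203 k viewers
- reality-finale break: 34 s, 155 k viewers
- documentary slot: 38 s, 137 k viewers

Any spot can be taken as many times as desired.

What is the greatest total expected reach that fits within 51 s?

Taking 4×streaming pre-roll: 48 s used, 812 in expected reach.

812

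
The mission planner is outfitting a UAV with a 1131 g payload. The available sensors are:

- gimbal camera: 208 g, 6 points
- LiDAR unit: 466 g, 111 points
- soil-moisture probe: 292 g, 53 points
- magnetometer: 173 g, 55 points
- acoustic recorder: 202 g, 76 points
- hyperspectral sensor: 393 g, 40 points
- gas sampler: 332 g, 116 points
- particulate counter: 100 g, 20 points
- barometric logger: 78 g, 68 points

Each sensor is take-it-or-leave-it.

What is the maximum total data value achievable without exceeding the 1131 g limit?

371

Filling by ratio: gimbal camera + magnetometer + acoustic recorder + gas sampler + particulate counter + barometric logger for 341, with 38 g left unused.
Dropping gimbal camera and magnetometer and particulate counter frees 481 g; slotting in LiDAR unit (466 g) lifts the total to 371 at 1078 g.
The closest alternative, soil-moisture probe + magnetometer + acoustic recorder + gas sampler + barometric logger, reaches only 368.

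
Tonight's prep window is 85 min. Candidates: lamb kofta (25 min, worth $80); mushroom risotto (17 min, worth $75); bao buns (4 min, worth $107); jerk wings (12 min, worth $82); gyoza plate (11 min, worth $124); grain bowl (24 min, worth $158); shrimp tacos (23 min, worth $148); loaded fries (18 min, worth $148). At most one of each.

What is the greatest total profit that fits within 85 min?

Ranking by ratio (profit/min): bao buns 26.75, gyoza plate 11.27, loaded fries 8.22.
Taking the top-ratio dishes first gives bao buns + jerk wings + gyoza plate + grain bowl + loaded fries for 619 (69 min).
Replace jerk wings with shrimp tacos: the trade gains 66 net, giving 685 at 80 min.

685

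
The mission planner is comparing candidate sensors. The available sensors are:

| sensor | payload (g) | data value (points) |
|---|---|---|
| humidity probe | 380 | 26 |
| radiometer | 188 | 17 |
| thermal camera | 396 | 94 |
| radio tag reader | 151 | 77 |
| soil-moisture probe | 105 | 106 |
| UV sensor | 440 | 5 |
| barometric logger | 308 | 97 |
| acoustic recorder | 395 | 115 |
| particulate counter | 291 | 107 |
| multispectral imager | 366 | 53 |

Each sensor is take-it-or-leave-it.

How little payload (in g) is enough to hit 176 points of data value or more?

256

Look for the lowest-payload combination reaching 176.
Taking radio tag reader + soil-moisture probe gives 183 (≥ 176) for 256 g.
Below 256 g the best achievable stays under 176.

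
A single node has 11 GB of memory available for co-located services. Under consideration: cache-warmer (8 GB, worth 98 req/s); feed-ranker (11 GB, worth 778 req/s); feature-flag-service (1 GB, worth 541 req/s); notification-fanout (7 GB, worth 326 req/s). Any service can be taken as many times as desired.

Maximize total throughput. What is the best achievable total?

Density check — feature-flag-service 541.00, feed-ranker 70.73, notification-fanout 46.57, cache-warmer 12.25 are the best per GB.
11×feature-flag-service uses 11 of the 11 GB and totals 5951.
Nothing else within 11 GB beats 5951.

5951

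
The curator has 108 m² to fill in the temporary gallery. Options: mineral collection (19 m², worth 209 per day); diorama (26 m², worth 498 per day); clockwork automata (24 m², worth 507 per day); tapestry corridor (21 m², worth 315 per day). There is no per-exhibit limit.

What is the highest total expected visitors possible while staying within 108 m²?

Ranking by ratio (expected visitors/m²): clockwork automata 21.12, diorama 19.15, tapestry corridor 15.00, mineral collection 11.00.
4×clockwork automata uses 96 of the 108 m² and totals 2028.
No other feasible combination exceeds 2028.

2028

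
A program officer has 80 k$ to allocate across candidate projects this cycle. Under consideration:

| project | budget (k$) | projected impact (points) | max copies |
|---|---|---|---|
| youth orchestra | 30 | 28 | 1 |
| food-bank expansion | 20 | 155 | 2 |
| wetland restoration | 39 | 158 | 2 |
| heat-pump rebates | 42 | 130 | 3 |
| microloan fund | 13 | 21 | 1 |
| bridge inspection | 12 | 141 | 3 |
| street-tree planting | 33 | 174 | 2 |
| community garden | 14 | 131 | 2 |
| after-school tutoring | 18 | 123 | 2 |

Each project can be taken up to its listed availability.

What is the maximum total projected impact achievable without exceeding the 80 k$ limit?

733

Greedy by ratio would take microloan fund + 3×bridge inspection + 2×community garden: 77 k$ used, total 706.
Dropping microloan fund and 2×community garden frees 41 k$; slotting in 2×food-bank expansion (40 k$) lifts the total to 733 at 76 k$.
The spare 4 k$ is too small for any remaining project, and no exchange beats 733.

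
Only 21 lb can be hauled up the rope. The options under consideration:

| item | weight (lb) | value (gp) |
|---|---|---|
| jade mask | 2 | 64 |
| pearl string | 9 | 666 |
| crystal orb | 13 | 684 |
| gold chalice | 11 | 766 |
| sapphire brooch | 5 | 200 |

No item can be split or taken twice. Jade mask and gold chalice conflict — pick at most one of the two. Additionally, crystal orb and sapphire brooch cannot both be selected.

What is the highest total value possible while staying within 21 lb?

1432

By value per lb: pearl string 74.00, gold chalice 69.64, crystal orb 52.62, sapphire brooch 40.00 lead.
Taking pearl string + gold chalice: 20 lb used, 1432 in value.
No other feasible combination exceeds 1432.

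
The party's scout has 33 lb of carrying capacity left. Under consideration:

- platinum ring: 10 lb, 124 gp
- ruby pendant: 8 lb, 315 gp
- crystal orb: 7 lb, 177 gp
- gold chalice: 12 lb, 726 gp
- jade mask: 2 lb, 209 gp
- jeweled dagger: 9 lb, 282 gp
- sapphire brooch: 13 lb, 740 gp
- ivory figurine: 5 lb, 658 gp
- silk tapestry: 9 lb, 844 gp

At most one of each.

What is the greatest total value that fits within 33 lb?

Taking the top-ratio items first gives gold chalice + jade mask + ivory figurine + silk tapestry for 2437 (28 lb).
Replace gold chalice with sapphire brooch: the trade gains 14 net, giving 2451 at 29 lb.

2451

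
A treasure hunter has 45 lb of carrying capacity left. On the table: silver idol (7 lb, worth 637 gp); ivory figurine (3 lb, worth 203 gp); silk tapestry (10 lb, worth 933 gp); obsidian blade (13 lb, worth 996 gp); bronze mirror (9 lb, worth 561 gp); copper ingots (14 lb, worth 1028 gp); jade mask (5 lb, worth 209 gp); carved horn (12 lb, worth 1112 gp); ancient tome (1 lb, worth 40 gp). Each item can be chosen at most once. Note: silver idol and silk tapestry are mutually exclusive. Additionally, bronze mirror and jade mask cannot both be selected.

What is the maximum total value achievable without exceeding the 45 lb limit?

3642

Ranking by ratio (value/lb): silk tapestry 93.30, carved horn 92.67, silver idol 91.00.
Silk tapestry + obsidian blade + bronze mirror + carved horn + ancient tome uses 45 of the 45 lb and totals 3642.
Next best is silk tapestry + bronze mirror + copper ingots + carved horn at 3634 (45 lb) — short by 8.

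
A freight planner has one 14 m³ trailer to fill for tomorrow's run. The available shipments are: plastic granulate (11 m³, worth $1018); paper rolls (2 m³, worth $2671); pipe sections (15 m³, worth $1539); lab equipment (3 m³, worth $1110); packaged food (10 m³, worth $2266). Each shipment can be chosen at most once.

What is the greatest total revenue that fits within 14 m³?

4937

Greedy by ratio would take paper rolls + lab equipment: 5 m³ used, total 3781.
Dropping lab equipment frees 3 m³; slotting in packaged food (10 m³) lifts the total to 4937 at 12 m³.
An exhaustive check of the 32 subsets confirms 4937.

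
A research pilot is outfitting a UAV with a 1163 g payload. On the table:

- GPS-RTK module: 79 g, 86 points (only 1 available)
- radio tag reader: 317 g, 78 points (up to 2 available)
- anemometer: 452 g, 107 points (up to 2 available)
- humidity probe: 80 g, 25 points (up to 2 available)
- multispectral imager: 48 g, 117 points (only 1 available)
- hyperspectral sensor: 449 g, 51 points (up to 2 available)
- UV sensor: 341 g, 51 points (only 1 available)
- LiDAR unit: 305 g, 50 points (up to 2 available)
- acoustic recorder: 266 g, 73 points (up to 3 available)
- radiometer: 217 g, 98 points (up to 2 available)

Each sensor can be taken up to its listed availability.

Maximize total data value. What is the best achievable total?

550

Taking the top-ratio sensors first gives GPS-RTK module + 2×humidity probe + multispectral imager + acoustic recorder + 2×radiometer for 522 (987 g).
Dropping 2×humidity probe frees 160 g; slotting in radio tag reader (317 g) lifts the total to 550 at 1144 g.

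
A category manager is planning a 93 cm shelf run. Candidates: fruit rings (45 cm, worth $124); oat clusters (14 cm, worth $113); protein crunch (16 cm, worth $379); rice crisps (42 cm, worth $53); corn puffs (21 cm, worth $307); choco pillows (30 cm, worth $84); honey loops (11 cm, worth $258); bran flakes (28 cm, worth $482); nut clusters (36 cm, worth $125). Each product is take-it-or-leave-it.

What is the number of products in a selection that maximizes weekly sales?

5

The maximum weekly sales within 93 cm is 1539.
oat clusters + protein crunch + corn puffs + honey loops + bran flakes hits 1539 at 90 cm.
Every optimal selection uses 5 products.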